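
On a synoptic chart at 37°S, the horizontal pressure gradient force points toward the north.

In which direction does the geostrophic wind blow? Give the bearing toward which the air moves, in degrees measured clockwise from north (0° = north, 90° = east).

270°

The pressure-gradient force points toward the north (bearing 000°).
Geostrophic balance: in the Southern Hemisphere the Coriolis force deflects motion to the left, so the geostrophic wind blows 90° to the left of the pressure-gradient force (low pressure on the right).
Rotating 000° by 90° counterclockwise gives 270° — the wind blows toward the west.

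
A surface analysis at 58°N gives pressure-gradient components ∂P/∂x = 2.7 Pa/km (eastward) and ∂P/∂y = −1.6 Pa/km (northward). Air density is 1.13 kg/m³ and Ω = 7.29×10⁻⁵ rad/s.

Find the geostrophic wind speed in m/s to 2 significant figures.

Coriolis parameter at 58°N:
f = 2Ω sin φ = 2 × 7.29×10⁻⁵ × sin 58° = 1.24×10⁻⁴ s⁻¹
Component geostrophic relations (x east, y north):
u_g = −(1/(fρ)) ∂P/∂y,  v_g = (1/(fρ)) ∂P/∂x
u_g = −(−1.6×10⁻³)/(1.24×10⁻⁴ × 1.13) = 11.5 m/s;  v_g = (2.7×10⁻³)/(1.24×10⁻⁴ × 1.13) = 19.3 m/s
|V_g| = √(u_g² + v_g²) = 22.5 m/s

22 m/s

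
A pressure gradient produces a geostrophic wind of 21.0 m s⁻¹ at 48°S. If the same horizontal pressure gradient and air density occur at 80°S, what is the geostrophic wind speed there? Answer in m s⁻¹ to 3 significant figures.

With the same pressure gradient and density, V_g ∝ 1/f ∝ 1/sin φ.
V₂ = V₁ · sin φ₁ / sin φ₂ = 21.0 × sin 48° / sin 80°
V₂ = 21.0 × 0.7431/0.9848 = 15.8 m s⁻¹

15.8 m s⁻¹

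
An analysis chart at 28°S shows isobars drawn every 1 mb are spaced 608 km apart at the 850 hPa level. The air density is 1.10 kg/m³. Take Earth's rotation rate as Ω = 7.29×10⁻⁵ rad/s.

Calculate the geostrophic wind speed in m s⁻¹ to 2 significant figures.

Coriolis parameter at 28°S:
f = 2Ω sin φ = 2 × 7.29×10⁻⁵ × sin 28° = 6.84×10⁻⁵ s⁻¹
Pressure gradient: |∂P/∂n| = 100 Pa / 608000 m = 1.64×10⁻⁴ Pa/m
Geostrophic balance (pressure-gradient force = Coriolis force):
V_g = (1/(fρ)) |∂P/∂n| = 1.64×10⁻⁴ / (6.84×10⁻⁵ × 1.10) = 2.18 m/s

2.2 m s⁻¹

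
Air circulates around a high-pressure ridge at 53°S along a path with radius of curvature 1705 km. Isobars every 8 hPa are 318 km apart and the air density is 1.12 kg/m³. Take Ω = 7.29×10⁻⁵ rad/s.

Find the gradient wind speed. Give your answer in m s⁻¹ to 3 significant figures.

21.7 m s⁻¹

Coriolis parameter at 53°S:
f = 2Ω sin φ = 2 × 7.29×10⁻⁵ × sin 53° = 1.16×10⁻⁴ s⁻¹
Pressure gradient: |∂P/∂n| = 800 Pa / 318000 m = 2.52×10⁻³ Pa/m
Geostrophic speed: V_g = |∂P/∂n|/(fρ) = 2.52×10⁻³/(1.16×10⁻⁴ × 1.12) = 19.3 m/s
Around a high, pressure-gradient force acts outward with centrifugal, so Coriolis balances both:
fV = (1/ρ)|∂P/∂n| + V²/R  →  V² − fR·V + fR·V_g = 0
With fR = 1.16×10⁻⁴ × 1705×10³ m = 199 m/s:
V = [fR − √((fR)² − 4 fR V_g)]/2 = [199 − √(199² − 4×199×19.3)]/2 = 21.7 m/s
Supergeostrophic (V > V_g = 19.3 m/s), as expected around a high.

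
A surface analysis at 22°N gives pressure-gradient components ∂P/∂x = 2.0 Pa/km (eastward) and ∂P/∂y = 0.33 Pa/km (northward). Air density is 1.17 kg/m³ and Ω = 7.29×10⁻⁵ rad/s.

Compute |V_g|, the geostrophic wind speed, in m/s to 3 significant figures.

Coriolis parameter at 22°N:
f = 2Ω sin φ = 2 × 7.29×10⁻⁵ × sin 22° = 5.46×10⁻⁵ s⁻¹
Component geostrophic relations (x east, y north):
u_g = −(1/(fρ)) ∂P/∂y,  v_g = (1/(fρ)) ∂P/∂x
u_g = −(0.33×10⁻³)/(5.46×10⁻⁵ × 1.17) = −5.16 m/s;  v_g = (2.0×10⁻³)/(5.46×10⁻⁵ × 1.17) = 31.3 m/s
|V_g| = √(u_g² + v_g²) = 31.7 m/s

31.7 m/s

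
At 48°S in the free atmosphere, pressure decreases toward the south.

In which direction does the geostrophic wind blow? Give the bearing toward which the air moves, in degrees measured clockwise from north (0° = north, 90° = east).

The pressure-gradient force points toward the south (bearing 180°).
Geostrophic balance: in the Southern Hemisphere the Coriolis force deflects motion to the left, so the geostrophic wind blows 90° to the left of the pressure-gradient force (low pressure on the right).
Rotating 180° by 90° counterclockwise gives 090° — the wind blows toward the east.

090°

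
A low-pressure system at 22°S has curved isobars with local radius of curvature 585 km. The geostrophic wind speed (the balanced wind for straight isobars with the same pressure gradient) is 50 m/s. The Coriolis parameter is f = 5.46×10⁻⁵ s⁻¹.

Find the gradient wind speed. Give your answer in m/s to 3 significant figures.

Around a low, centrifugal force acts outward with Coriolis, so pressure-gradient force balances both:
(1/ρ)|∂P/∂n| = fV + V²/R  →  V² + fR·V − fR·V_g = 0
With fR = 5.46×10⁻⁵ × 585×10³ m = 31.9 m/s:
V = [−fR + √((fR)² + 4 fR V_g)]/2 = [−31.9 + √(31.9² + 4×31.9×50)]/2 = 27.1 m/s
Subgeostrophic (V < V_g = 50 m/s), as expected around a low.

27.1 m/s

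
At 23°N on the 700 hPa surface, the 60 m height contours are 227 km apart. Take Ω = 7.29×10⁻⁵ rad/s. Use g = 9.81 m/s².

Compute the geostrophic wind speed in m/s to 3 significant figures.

Coriolis parameter at 23°N:
f = 2Ω sin φ = 2 × 7.29×10⁻⁵ × sin 23° = 5.70×10⁻⁵ s⁻¹
Height gradient: |∂Z/∂n| = 60 m / 227000 m = 2.64×10⁻⁴
On a pressure surface, geostrophic balance gives V_g = (g/f)|∂Z/∂n|:
V_g = 9.81 × 2.64×10⁻⁴ / 5.70×10⁻⁵ = 45.5 m/s

45.5 m/s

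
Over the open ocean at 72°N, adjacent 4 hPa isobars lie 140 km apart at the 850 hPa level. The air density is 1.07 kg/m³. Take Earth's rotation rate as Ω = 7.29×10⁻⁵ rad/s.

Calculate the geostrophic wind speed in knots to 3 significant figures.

Coriolis parameter at 72°N:
f = 2Ω sin φ = 2 × 7.29×10⁻⁵ × sin 72° = 1.39×10⁻⁴ s⁻¹
Pressure gradient: |∂P/∂n| = 400 Pa / 140000 m = 2.86×10⁻³ Pa/m
Geostrophic balance (pressure-gradient force = Coriolis force):
V_g = (1/(fρ)) |∂P/∂n| = 2.86×10⁻³ / (1.39×10⁻⁴ × 1.07) = 19.3 m/s
Converting: 19.3 m/s × 1.944 = 37.4 knots

37.4 knots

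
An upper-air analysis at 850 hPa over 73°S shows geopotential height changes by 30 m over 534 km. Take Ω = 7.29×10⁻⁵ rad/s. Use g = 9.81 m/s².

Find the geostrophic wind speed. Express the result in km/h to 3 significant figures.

14.2 km/h

Coriolis parameter at 73°S:
f = 2Ω sin φ = 2 × 7.29×10⁻⁵ × sin 73° = 1.39×10⁻⁴ s⁻¹
Height gradient: |∂Z/∂n| = 30 m / 534000 m = 5.62×10⁻⁵
On a pressure surface, geostrophic balance gives V_g = (g/f)|∂Z/∂n|:
V_g = 9.81 × 5.62×10⁻⁵ / 1.39×10⁻⁴ = 3.95 m/s
Converting: 3.95 m/s × 3.6 = 14.2 km/h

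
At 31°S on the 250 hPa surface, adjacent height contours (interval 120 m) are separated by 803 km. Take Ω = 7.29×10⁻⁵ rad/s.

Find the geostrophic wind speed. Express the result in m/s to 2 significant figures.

Coriolis parameter at 31°S:
f = 2Ω sin φ = 2 × 7.29×10⁻⁵ × sin 31° = 7.51×10⁻⁵ s⁻¹
Height gradient: |∂Z/∂n| = 120 m / 803000 m = 1.49×10⁻⁴
On a pressure surface, geostrophic balance gives V_g = (g/f)|∂Z/∂n|:
V_g = 9.81 × 1.49×10⁻⁴ / 7.51×10⁻⁵ = 19.5 m/s

20 m/s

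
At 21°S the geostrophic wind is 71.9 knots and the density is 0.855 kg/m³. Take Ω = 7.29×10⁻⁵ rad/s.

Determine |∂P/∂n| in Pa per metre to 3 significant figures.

Coriolis parameter at 21°S:
f = 2Ω sin φ = 2 × 7.29×10⁻⁵ × sin 21° = 5.23×10⁻⁵ s⁻¹
Wind speed in SI: 71.9 knots = 37.0 m/s
Geostrophic balance rearranged: |∂P/∂n| = f ρ V_g
|∂P/∂n| = 5.23×10⁻⁵ × 0.855 × 37.0 = 1.65×10⁻³ Pa/m

1.65×10⁻³ Pa/m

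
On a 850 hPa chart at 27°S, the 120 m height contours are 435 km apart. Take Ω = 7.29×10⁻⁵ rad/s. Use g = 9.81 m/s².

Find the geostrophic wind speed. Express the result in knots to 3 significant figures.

79.5 knots

Coriolis parameter at 27°S:
f = 2Ω sin φ = 2 × 7.29×10⁻⁵ × sin 27° = 6.62×10⁻⁵ s⁻¹
Height gradient: |∂Z/∂n| = 120 m / 435000 m = 2.76×10⁻⁴
On a pressure surface, geostrophic balance gives V_g = (g/f)|∂Z/∂n|:
V_g = 9.81 × 2.76×10⁻⁴ / 6.62×10⁻⁵ = 40.9 m/s
Converting: 40.9 m/s × 1.944 = 79.5 knots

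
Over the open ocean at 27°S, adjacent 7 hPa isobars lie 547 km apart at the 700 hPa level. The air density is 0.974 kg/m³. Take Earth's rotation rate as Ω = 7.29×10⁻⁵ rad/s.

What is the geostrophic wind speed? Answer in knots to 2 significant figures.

39 knots

Coriolis parameter at 27°S:
f = 2Ω sin φ = 2 × 7.29×10⁻⁵ × sin 27° = 6.62×10⁻⁵ s⁻¹
Pressure gradient: |∂P/∂n| = 700 Pa / 547000 m = 1.28×10⁻³ Pa/m
Geostrophic balance (pressure-gradient force = Coriolis force):
V_g = (1/(fρ)) |∂P/∂n| = 1.28×10⁻³ / (6.62×10⁻⁵ × 0.974) = 19.8 m/s
Converting: 19.8 m/s × 1.944 = 39 knots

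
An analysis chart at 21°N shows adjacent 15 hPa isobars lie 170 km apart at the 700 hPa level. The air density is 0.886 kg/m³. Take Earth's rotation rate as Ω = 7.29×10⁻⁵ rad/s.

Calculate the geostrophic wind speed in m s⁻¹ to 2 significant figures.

Coriolis parameter at 21°N:
f = 2Ω sin φ = 2 × 7.29×10⁻⁵ × sin 21° = 5.23×10⁻⁵ s⁻¹
Pressure gradient: |∂P/∂n| = 1500 Pa / 170000 m = 8.82×10⁻³ Pa/m
Geostrophic balance (pressure-gradient force = Coriolis force):
V_g = (1/(fρ)) |∂P/∂n| = 8.82×10⁻³ / (5.23×10⁻⁵ × 0.886) = 191 m/s

190 m s⁻¹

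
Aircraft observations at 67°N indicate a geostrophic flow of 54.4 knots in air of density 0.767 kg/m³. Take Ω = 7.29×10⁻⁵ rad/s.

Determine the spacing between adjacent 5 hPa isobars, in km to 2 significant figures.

Coriolis parameter at 67°N:
f = 2Ω sin φ = 2 × 7.29×10⁻⁵ × sin 67° = 1.34×10⁻⁴ s⁻¹
Wind speed in SI: 54.4 knots = 28.0 m/s
Geostrophic balance rearranged: |∂P/∂n| = f ρ V_g
|∂P/∂n| = 1.34×10⁻⁴ × 0.767 × 28.0 = 2.88×10⁻³ Pa/m
Isobar spacing: Δn = ΔP/|∂P/∂n| = 500 Pa / 2.88×10⁻³ Pa/m = 173562 m ≈ 170 km

170 km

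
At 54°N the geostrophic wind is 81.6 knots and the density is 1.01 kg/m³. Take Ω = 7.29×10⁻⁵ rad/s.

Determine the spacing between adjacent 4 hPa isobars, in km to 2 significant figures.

Coriolis parameter at 54°N:
f = 2Ω sin φ = 2 × 7.29×10⁻⁵ × sin 54° = 1.18×10⁻⁴ s⁻¹
Wind speed in SI: 81.6 knots = 42.0 m/s
Geostrophic balance rearranged: |∂P/∂n| = f ρ V_g
|∂P/∂n| = 1.18×10⁻⁴ × 1.01 × 42.0 = 5.00×10⁻³ Pa/m
Isobar spacing: Δn = ΔP/|∂P/∂n| = 400 Pa / 5.00×10⁻³ Pa/m = 79983 m ≈ 80 km

80 km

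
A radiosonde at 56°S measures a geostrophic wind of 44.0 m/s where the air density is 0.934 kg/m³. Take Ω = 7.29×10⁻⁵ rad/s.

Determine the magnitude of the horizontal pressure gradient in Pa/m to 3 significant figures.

Coriolis parameter at 56°S:
f = 2Ω sin φ = 2 × 7.29×10⁻⁵ × sin 56° = 1.21×10⁻⁴ s⁻¹
Geostrophic balance rearranged: |∂P/∂n| = f ρ V_g
|∂P/∂n| = 1.21×10⁻⁴ × 0.934 × 44.0 = 4.97×10⁻³ Pa/m

4.97×10⁻³ Pa/m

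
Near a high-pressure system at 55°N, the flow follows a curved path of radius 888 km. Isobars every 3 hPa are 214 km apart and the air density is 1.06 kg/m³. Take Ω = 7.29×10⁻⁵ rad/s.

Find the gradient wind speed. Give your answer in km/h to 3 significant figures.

Coriolis parameter at 55°N:
f = 2Ω sin φ = 2 × 7.29×10⁻⁵ × sin 55° = 1.19×10⁻⁴ s⁻¹
Pressure gradient: |∂P/∂n| = 300 Pa / 214000 m = 1.40×10⁻³ Pa/m
Geostrophic speed: V_g = |∂P/∂n|/(fρ) = 1.40×10⁻³/(1.19×10⁻⁴ × 1.06) = 11.1 m/s
Around a high, pressure-gradient force acts outward with centrifugal, so Coriolis balances both:
fV = (1/ρ)|∂P/∂n| + V²/R  →  V² − fR·V + fR·V_g = 0
With fR = 1.19×10⁻⁴ × 888×10³ m = 106 m/s:
V = [fR − √((fR)² − 4 fR V_g)]/2 = [106 − √(106² − 4×106×11.1)]/2 = 12.6 m/s
Supergeostrophic (V > V_g = 11.1 m/s), as expected around a high.
Converting: 12.6 m/s × 3.6 = 45.2 km/h

45.2 km/h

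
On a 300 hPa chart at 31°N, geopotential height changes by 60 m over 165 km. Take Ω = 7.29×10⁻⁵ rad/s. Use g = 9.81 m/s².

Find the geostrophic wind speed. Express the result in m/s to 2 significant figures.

Coriolis parameter at 31°N:
f = 2Ω sin φ = 2 × 7.29×10⁻⁵ × sin 31° = 7.51×10⁻⁵ s⁻¹
Height gradient: |∂Z/∂n| = 60 m / 165000 m = 3.64×10⁻⁴
On a pressure surface, geostrophic balance gives V_g = (g/f)|∂Z/∂n|:
V_g = 9.81 × 3.64×10⁻⁴ / 7.51×10⁻⁵ = 47.5 m/s

48 m/s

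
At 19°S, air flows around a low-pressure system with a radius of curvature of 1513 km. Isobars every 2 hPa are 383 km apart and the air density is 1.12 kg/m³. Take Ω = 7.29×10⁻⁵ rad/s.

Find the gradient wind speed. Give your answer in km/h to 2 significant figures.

32 km/h

Coriolis parameter at 19°S:
f = 2Ω sin φ = 2 × 7.29×10⁻⁵ × sin 19° = 4.75×10⁻⁵ s⁻¹
Pressure gradient: |∂P/∂n| = 200 Pa / 383000 m = 5.22×10⁻⁴ Pa/m
Geostrophic speed: V_g = |∂P/∂n|/(fρ) = 5.22×10⁻⁴/(4.75×10⁻⁵ × 1.12) = 9.82 m/s
Around a low, centrifugal force acts outward with Coriolis, so pressure-gradient force balances both:
(1/ρ)|∂P/∂n| = fV + V²/R  →  V² + fR·V − fR·V_g = 0
With fR = 4.75×10⁻⁵ × 1513×10³ m = 71.8 m/s:
V = [−fR + √((fR)² + 4 fR V_g)]/2 = [−71.8 + √(71.8² + 4×71.8×9.82)]/2 = 8.76 m/s
Subgeostrophic (V < V_g = 9.82 m/s), as expected around a low.
Converting: 8.76 m/s × 3.6 = 32 km/h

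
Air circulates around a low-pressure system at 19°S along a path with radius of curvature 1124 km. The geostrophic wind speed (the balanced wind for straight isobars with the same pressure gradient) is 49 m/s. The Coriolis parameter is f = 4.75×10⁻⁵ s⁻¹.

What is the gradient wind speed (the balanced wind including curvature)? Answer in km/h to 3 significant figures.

Around a low, centrifugal force acts outward with Coriolis, so pressure-gradient force balances both:
(1/ρ)|∂P/∂n| = fV + V²/R  →  V² + fR·V − fR·V_g = 0
With fR = 4.75×10⁻⁵ × 1124×10³ m = 53.4 m/s:
V = [−fR + √((fR)² + 4 fR V_g)]/2 = [−53.4 + √(53.4² + 4×53.4×49)]/2 = 31 m/s
Subgeostrophic (V < V_g = 49 m/s), as expected around a low.
Converting: 31 m/s × 3.6 = 112 km/h

112 km/h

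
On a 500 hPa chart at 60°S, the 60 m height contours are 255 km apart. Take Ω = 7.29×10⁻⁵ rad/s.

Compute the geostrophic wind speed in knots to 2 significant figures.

36 knots

Coriolis parameter at 60°S:
f = 2Ω sin φ = 2 × 7.29×10⁻⁵ × sin 60° = 1.26×10⁻⁴ s⁻¹
Height gradient: |∂Z/∂n| = 60 m / 255000 m = 2.35×10⁻⁴
On a pressure surface, geostrophic balance gives V_g = (g/f)|∂Z/∂n|:
V_g = 9.81 × 2.35×10⁻⁴ / 1.26×10⁻⁴ = 18.3 m/s
Converting: 18.3 m/s × 1.944 = 36 knots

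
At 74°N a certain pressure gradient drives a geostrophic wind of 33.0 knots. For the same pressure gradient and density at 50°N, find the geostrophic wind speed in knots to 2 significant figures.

41 knots

With the same pressure gradient and density, V_g ∝ 1/f ∝ 1/sin φ.
V₂ = V₁ · sin φ₁ / sin φ₂ = 33.0 × sin 74° / sin 50°
V₂ = 33.0 × 0.9613/0.7660 = 41 knots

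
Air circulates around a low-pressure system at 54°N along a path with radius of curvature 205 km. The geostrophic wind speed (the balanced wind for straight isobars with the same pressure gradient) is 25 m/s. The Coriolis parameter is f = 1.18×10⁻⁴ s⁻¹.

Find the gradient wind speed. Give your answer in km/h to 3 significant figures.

55.1 km/h

Around a low, centrifugal force acts outward with Coriolis, so pressure-gradient force balances both:
(1/ρ)|∂P/∂n| = fV + V²/R  →  V² + fR·V − fR·V_g = 0
With fR = 1.18×10⁻⁴ × 205×10³ m = 24.2 m/s:
V = [−fR + √((fR)² + 4 fR V_g)]/2 = [−24.2 + √(24.2² + 4×24.2×25)]/2 = 15.3 m/s
Subgeostrophic (V < V_g = 25 m/s), as expected around a low.
Converting: 15.3 m/s × 3.6 = 55.1 km/h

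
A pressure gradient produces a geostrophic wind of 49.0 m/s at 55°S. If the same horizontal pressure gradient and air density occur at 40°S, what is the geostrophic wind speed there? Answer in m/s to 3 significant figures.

With the same pressure gradient and density, V_g ∝ 1/f ∝ 1/sin φ.
V₂ = V₁ · sin φ₁ / sin φ₂ = 49.0 × sin 55° / sin 40°
V₂ = 49.0 × 0.8192/0.6428 = 62.4 m/s

62.4 m/s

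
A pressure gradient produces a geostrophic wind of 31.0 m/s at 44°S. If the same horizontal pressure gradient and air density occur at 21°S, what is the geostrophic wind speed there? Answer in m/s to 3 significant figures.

With the same pressure gradient and density, V_g ∝ 1/f ∝ 1/sin φ.
V₂ = V₁ · sin φ₁ / sin φ₂ = 31.0 × sin 44° / sin 21°
V₂ = 31.0 × 0.6947/0.3584 = 60.1 m/s

60.1 m/s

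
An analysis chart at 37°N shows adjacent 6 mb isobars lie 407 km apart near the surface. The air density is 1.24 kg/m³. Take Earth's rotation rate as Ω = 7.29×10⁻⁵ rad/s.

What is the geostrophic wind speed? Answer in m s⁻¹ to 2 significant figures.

14 m s⁻¹

Coriolis parameter at 37°N:
f = 2Ω sin φ = 2 × 7.29×10⁻⁵ × sin 37° = 8.77×10⁻⁵ s⁻¹
Pressure gradient: |∂P/∂n| = 600 Pa / 407000 m = 1.47×10⁻³ Pa/m
Geostrophic balance (pressure-gradient force = Coriolis force):
V_g = (1/(fρ)) |∂P/∂n| = 1.47×10⁻³ / (8.77×10⁻⁵ × 1.24) = 13.5 m/s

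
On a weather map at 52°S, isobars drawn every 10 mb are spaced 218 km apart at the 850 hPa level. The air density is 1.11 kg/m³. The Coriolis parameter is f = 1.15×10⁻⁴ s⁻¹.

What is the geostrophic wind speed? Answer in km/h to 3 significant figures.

129 km/h

Pressure gradient: |∂P/∂n| = 1000 Pa / 218000 m = 4.59×10⁻³ Pa/m
Geostrophic balance (pressure-gradient force = Coriolis force):
V_g = (1/(fρ)) |∂P/∂n| = 4.59×10⁻³ / (1.15×10⁻⁴ × 1.11) = 35.9 m/s
Converting: 35.9 m/s × 3.6 = 129 km/h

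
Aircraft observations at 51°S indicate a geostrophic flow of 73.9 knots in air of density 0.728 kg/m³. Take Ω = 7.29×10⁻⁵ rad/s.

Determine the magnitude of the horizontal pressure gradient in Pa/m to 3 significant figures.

Coriolis parameter at 51°S:
f = 2Ω sin φ = 2 × 7.29×10⁻⁵ × sin 51° = 1.13×10⁻⁴ s⁻¹
Wind speed in SI: 73.9 knots = 38.0 m/s
Geostrophic balance rearranged: |∂P/∂n| = f ρ V_g
|∂P/∂n| = 1.13×10⁻⁴ × 0.728 × 38.0 = 3.14×10⁻³ Pa/m

3.14×10⁻³ Pa/m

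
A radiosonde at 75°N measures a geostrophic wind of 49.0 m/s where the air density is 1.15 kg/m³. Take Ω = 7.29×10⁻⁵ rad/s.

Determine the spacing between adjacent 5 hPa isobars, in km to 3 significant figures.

63.0 km

Coriolis parameter at 75°N:
f = 2Ω sin φ = 2 × 7.29×10⁻⁵ × sin 75° = 1.41×10⁻⁴ s⁻¹
Geostrophic balance rearranged: |∂P/∂n| = f ρ V_g
|∂P/∂n| = 1.41×10⁻⁴ × 1.15 × 49.0 = 7.94×10⁻³ Pa/m
Isobar spacing: Δn = ΔP/|∂P/∂n| = 500 Pa / 7.94×10⁻³ Pa/m = 63005 m ≈ 63.0 km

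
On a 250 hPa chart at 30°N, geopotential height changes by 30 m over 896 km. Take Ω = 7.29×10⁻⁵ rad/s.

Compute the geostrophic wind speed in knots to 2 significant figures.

8.8 knots

Coriolis parameter at 30°N:
f = 2Ω sin φ = 2 × 7.29×10⁻⁵ × sin 30° = 7.29×10⁻⁵ s⁻¹
Height gradient: |∂Z/∂n| = 30 m / 896000 m = 3.35×10⁻⁵
On a pressure surface, geostrophic balance gives V_g = (g/f)|∂Z/∂n|:
V_g = 9.81 × 3.35×10⁻⁵ / 7.29×10⁻⁵ = 4.51 m/s
Converting: 4.51 m/s × 1.944 = 8.8 knots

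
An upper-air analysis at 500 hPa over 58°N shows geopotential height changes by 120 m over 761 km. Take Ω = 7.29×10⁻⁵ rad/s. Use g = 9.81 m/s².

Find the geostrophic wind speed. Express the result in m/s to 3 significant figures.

12.5 m/s

Coriolis parameter at 58°N:
f = 2Ω sin φ = 2 × 7.29×10⁻⁵ × sin 58° = 1.24×10⁻⁴ s⁻¹
Height gradient: |∂Z/∂n| = 120 m / 761000 m = 1.58×10⁻⁴
On a pressure surface, geostrophic balance gives V_g = (g/f)|∂Z/∂n|:
V_g = 9.81 × 1.58×10⁻⁴ / 1.24×10⁻⁴ = 12.5 m/s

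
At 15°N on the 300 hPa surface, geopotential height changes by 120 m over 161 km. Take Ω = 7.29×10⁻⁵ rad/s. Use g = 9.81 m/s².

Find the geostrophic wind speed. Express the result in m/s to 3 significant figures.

194 m/s

Coriolis parameter at 15°N:
f = 2Ω sin φ = 2 × 7.29×10⁻⁵ × sin 15° = 3.77×10⁻⁵ s⁻¹
Height gradient: |∂Z/∂n| = 120 m / 161000 m = 7.45×10⁻⁴
On a pressure surface, geostrophic balance gives V_g = (g/f)|∂Z/∂n|:
V_g = 9.81 × 7.45×10⁻⁴ / 3.77×10⁻⁵ = 194 m/s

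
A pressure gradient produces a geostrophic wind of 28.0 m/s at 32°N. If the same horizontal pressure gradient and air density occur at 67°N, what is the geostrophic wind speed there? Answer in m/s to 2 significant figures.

With the same pressure gradient and density, V_g ∝ 1/f ∝ 1/sin φ.
V₂ = V₁ · sin φ₁ / sin φ₂ = 28.0 × sin 32° / sin 67°
V₂ = 28.0 × 0.5299/0.9205 = 16 m/s

16 m/s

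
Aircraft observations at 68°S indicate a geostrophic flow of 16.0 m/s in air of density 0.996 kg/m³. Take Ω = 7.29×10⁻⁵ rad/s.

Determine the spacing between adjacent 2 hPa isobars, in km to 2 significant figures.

Coriolis parameter at 68°S:
f = 2Ω sin φ = 2 × 7.29×10⁻⁵ × sin 68° = 1.35×10⁻⁴ s⁻¹
Geostrophic balance rearranged: |∂P/∂n| = f ρ V_g
|∂P/∂n| = 1.35×10⁻⁴ × 0.996 × 16.0 = 2.15×10⁻³ Pa/m
Isobar spacing: Δn = ΔP/|∂P/∂n| = 200 Pa / 2.15×10⁻³ Pa/m = 92838 m ≈ 93 km

93 km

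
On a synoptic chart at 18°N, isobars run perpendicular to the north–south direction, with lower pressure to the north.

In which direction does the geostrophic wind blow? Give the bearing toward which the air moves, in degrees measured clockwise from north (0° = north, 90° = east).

090°

The pressure-gradient force points toward the north (bearing 000°).
Geostrophic balance: in the Northern Hemisphere the Coriolis force deflects motion to the right, so the geostrophic wind blows 90° to the right of the pressure-gradient force (low pressure on the left).
Rotating 000° by 90° clockwise gives 090° — the wind blows toward the east.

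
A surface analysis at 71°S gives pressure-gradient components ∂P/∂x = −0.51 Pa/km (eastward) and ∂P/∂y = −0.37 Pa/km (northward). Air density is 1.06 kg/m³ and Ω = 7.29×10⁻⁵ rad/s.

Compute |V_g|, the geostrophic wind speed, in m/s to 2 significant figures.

Coriolis parameter at 71°S:
f = 2Ω sin φ = 2 × 7.29×10⁻⁵ × sin 71° = 1.38×10⁻⁴ s⁻¹
In the Southern Hemisphere f is negative: f = −1.38×10⁻⁴ s⁻¹.
Component geostrophic relations (x east, y north):
u_g = −(1/(fρ)) ∂P/∂y,  v_g = (1/(fρ)) ∂P/∂x
u_g = −(−0.37×10⁻³)/(−1.38×10⁻⁴ × 1.06) = −2.53 m/s;  v_g = (−0.51×10⁻³)/(−1.38×10⁻⁴ × 1.06) = 3.49 m/s
|V_g| = √(u_g² + v_g²) = 4.31 m/s

4.3 m/s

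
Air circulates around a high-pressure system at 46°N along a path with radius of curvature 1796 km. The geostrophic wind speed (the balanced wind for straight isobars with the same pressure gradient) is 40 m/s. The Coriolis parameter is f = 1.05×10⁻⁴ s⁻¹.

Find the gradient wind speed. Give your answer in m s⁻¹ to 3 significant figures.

57.6 m s⁻¹

Around a high, pressure-gradient force acts outward with centrifugal, so Coriolis balances both:
fV = (1/ρ)|∂P/∂n| + V²/R  →  V² − fR·V + fR·V_g = 0
With fR = 1.05×10⁻⁴ × 1796×10³ m = 189 m/s:
V = [fR − √((fR)² − 4 fR V_g)]/2 = [189 − √(189² − 4×189×40)]/2 = 57.6 m/s
Supergeostrophic (V > V_g = 40 m/s), as expected around a high.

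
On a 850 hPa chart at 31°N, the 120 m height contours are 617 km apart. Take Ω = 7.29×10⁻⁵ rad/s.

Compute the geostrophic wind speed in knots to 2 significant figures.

49 knots

Coriolis parameter at 31°N:
f = 2Ω sin φ = 2 × 7.29×10⁻⁵ × sin 31° = 7.51×10⁻⁵ s⁻¹
Height gradient: |∂Z/∂n| = 120 m / 617000 m = 1.94×10⁻⁴
On a pressure surface, geostrophic balance gives V_g = (g/f)|∂Z/∂n|:
V_g = 9.81 × 1.94×10⁻⁴ / 7.51×10⁻⁵ = 25.4 m/s
Converting: 25.4 m/s × 1.944 = 49 knots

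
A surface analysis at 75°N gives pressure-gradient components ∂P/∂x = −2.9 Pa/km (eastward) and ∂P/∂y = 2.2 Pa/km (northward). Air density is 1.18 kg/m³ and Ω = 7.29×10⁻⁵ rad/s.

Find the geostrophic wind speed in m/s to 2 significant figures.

Coriolis parameter at 75°N:
f = 2Ω sin φ = 2 × 7.29×10⁻⁵ × sin 75° = 1.41×10⁻⁴ s⁻¹
Component geostrophic relations (x east, y north):
u_g = −(1/(fρ)) ∂P/∂y,  v_g = (1/(fρ)) ∂P/∂x
u_g = −(2.2×10⁻³)/(1.41×10⁻⁴ × 1.18) = −13.2 m/s;  v_g = (−2.9×10⁻³)/(1.41×10⁻⁴ × 1.18) = −17.5 m/s
|V_g| = √(u_g² + v_g²) = 21.9 m/s

22 m/s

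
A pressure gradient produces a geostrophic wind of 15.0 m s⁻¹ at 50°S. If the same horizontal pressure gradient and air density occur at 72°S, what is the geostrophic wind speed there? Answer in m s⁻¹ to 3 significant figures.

12.1 m s⁻¹

With the same pressure gradient and density, V_g ∝ 1/f ∝ 1/sin φ.
V₂ = V₁ · sin φ₁ / sin φ₂ = 15.0 × sin 50° / sin 72°
V₂ = 15.0 × 0.7660/0.9511 = 12.1 m s⁻¹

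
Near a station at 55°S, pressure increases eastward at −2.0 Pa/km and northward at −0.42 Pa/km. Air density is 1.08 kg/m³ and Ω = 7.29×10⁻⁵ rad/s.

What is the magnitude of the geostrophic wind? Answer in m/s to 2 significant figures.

Coriolis parameter at 55°S:
f = 2Ω sin φ = 2 × 7.29×10⁻⁵ × sin 55° = 1.19×10⁻⁴ s⁻¹
In the Southern Hemisphere f is negative: f = −1.19×10⁻⁴ s⁻¹.
Component geostrophic relations (x east, y north):
u_g = −(1/(fρ)) ∂P/∂y,  v_g = (1/(fρ)) ∂P/∂x
u_g = −(−0.42×10⁻³)/(−1.19×10⁻⁴ × 1.08) = −3.26 m/s;  v_g = (−2.0×10⁻³)/(−1.19×10⁻⁴ × 1.08) = 15.5 m/s
|V_g| = √(u_g² + v_g²) = 15.8 m/s

16 m/s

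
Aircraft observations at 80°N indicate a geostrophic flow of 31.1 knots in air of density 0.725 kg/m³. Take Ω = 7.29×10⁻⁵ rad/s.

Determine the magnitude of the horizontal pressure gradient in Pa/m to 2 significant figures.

1.7×10⁻³ Pa/m

Coriolis parameter at 80°N:
f = 2Ω sin φ = 2 × 7.29×10⁻⁵ × sin 80° = 1.44×10⁻⁴ s⁻¹
Wind speed in SI: 31.1 knots = 16.0 m/s
Geostrophic balance rearranged: |∂P/∂n| = f ρ V_g
|∂P/∂n| = 1.44×10⁻⁴ × 0.725 × 16.0 = 1.67×10⁻³ Pa/m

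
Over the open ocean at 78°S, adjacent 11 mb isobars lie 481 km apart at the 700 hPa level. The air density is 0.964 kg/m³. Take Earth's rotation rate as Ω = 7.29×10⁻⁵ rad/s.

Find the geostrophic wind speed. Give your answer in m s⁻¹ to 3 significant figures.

16.6 m s⁻¹

Coriolis parameter at 78°S:
f = 2Ω sin φ = 2 × 7.29×10⁻⁵ × sin 78° = 1.43×10⁻⁴ s⁻¹
Pressure gradient: |∂P/∂n| = 1100 Pa / 481000 m = 2.29×10⁻³ Pa/m
Geostrophic balance (pressure-gradient force = Coriolis force):
V_g = (1/(fρ)) |∂P/∂n| = 2.29×10⁻³ / (1.43×10⁻⁴ × 0.964) = 16.6 m/s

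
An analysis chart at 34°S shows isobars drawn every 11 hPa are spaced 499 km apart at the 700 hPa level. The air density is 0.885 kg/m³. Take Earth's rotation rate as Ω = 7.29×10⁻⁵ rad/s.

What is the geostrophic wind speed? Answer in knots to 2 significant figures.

59 knots

Coriolis parameter at 34°S:
f = 2Ω sin φ = 2 × 7.29×10⁻⁵ × sin 34° = 8.15×10⁻⁵ s⁻¹
Pressure gradient: |∂P/∂n| = 1100 Pa / 499000 m = 2.20×10⁻³ Pa/m
Geostrophic balance (pressure-gradient force = Coriolis force):
V_g = (1/(fρ)) |∂P/∂n| = 2.20×10⁻³ / (8.15×10⁻⁵ × 0.885) = 30.6 m/s
Converting: 30.6 m/s × 1.944 = 59 knots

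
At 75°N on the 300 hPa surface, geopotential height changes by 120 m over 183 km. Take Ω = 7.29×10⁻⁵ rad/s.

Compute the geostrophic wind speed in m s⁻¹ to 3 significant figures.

45.7 m s⁻¹

Coriolis parameter at 75°N:
f = 2Ω sin φ = 2 × 7.29×10⁻⁵ × sin 75° = 1.41×10⁻⁴ s⁻¹
Height gradient: |∂Z/∂n| = 120 m / 183000 m = 6.56×10⁻⁴
On a pressure surface, geostrophic balance gives V_g = (g/f)|∂Z/∂n|:
V_g = 9.81 × 6.56×10⁻⁴ / 1.41×10⁻⁴ = 45.7 m/s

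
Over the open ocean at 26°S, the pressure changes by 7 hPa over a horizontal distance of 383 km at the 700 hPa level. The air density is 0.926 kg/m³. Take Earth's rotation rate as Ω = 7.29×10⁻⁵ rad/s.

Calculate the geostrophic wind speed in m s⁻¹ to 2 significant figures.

31 m s⁻¹

Coriolis parameter at 26°S:
f = 2Ω sin φ = 2 × 7.29×10⁻⁵ × sin 26° = 6.39×10⁻⁵ s⁻¹
Pressure gradient: |∂P/∂n| = 700 Pa / 383000 m = 1.83×10⁻³ Pa/m
Geostrophic balance (pressure-gradient force = Coriolis force):
V_g = (1/(fρ)) |∂P/∂n| = 1.83×10⁻³ / (6.39×10⁻⁵ × 0.926) = 30.9 m/s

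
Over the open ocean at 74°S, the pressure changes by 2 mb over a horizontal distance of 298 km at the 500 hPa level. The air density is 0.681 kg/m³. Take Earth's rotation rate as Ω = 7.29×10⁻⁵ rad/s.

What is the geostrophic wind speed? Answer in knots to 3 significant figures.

Coriolis parameter at 74°S:
f = 2Ω sin φ = 2 × 7.29×10⁻⁵ × sin 74° = 1.40×10⁻⁴ s⁻¹
Pressure gradient: |∂P/∂n| = 200 Pa / 298000 m = 6.71×10⁻⁴ Pa/m
Geostrophic balance (pressure-gradient force = Coriolis force):
V_g = (1/(fρ)) |∂P/∂n| = 6.71×10⁻⁴ / (1.40×10⁻⁴ × 0.681) = 7.03 m/s
Converting: 7.03 m/s × 1.944 = 13.7 knots

13.7 knots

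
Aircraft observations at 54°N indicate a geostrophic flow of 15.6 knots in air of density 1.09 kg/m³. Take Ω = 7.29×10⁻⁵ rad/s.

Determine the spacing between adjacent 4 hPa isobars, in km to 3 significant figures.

388 km

Coriolis parameter at 54°N:
f = 2Ω sin φ = 2 × 7.29×10⁻⁵ × sin 54° = 1.18×10⁻⁴ s⁻¹
Wind speed in SI: 15.6 knots = 8.03 m/s
Geostrophic balance rearranged: |∂P/∂n| = f ρ V_g
|∂P/∂n| = 1.18×10⁻⁴ × 1.09 × 8.03 = 1.03×10⁻³ Pa/m
Isobar spacing: Δn = ΔP/|∂P/∂n| = 400 Pa / 1.03×10⁻³ Pa/m = 387664 m ≈ 388 km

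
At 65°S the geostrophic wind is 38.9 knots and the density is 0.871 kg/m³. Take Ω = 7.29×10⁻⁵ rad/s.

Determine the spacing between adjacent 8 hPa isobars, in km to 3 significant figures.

347 km

Coriolis parameter at 65°S:
f = 2Ω sin φ = 2 × 7.29×10⁻⁵ × sin 65° = 1.32×10⁻⁴ s⁻¹
Wind speed in SI: 38.9 knots = 20.0 m/s
Geostrophic balance rearranged: |∂P/∂n| = f ρ V_g
|∂P/∂n| = 1.32×10⁻⁴ × 0.871 × 20.0 = 2.30×10⁻³ Pa/m
Isobar spacing: Δn = ΔP/|∂P/∂n| = 800 Pa / 2.30×10⁻³ Pa/m = 347337 m ≈ 347 km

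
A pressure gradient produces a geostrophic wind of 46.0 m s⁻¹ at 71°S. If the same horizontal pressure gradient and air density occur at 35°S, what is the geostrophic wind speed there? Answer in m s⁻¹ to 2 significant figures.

76 m s⁻¹

With the same pressure gradient and density, V_g ∝ 1/f ∝ 1/sin φ.
V₂ = V₁ · sin φ₁ / sin φ₂ = 46.0 × sin 71° / sin 35°
V₂ = 46.0 × 0.9455/0.5736 = 76 m s⁻¹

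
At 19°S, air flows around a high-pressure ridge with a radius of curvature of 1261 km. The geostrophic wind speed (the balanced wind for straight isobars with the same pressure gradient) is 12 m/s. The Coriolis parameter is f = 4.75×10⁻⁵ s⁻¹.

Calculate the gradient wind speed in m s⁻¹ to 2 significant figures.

17 m s⁻¹

Around a high, pressure-gradient force acts outward with centrifugal, so Coriolis balances both:
fV = (1/ρ)|∂P/∂n| + V²/R  →  V² − fR·V + fR·V_g = 0
With fR = 4.75×10⁻⁵ × 1261×10³ m = 59.9 m/s:
V = [fR − √((fR)² − 4 fR V_g)]/2 = [59.9 − √(59.9² − 4×59.9×12)]/2 = 16.6 m/s
Supergeostrophic (V > V_g = 12 m/s), as expected around a high.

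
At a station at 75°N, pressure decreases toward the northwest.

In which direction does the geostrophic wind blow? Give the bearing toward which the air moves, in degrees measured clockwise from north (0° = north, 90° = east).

045°

The pressure-gradient force points toward the northwest (bearing 315°).
Geostrophic balance: in the Northern Hemisphere the Coriolis force deflects motion to the right, so the geostrophic wind blows 90° to the right of the pressure-gradient force (low pressure on the left).
Rotating 315° by 90° clockwise gives 045° — the wind blows toward the northeast.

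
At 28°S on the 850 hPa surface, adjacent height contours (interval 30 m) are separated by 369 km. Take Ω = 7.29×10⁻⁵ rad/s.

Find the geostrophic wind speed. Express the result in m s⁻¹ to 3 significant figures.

11.7 m s⁻¹

Coriolis parameter at 28°S:
f = 2Ω sin φ = 2 × 7.29×10⁻⁵ × sin 28° = 6.84×10⁻⁵ s⁻¹
Height gradient: |∂Z/∂n| = 30 m / 369000 m = 8.13×10⁻⁵
On a pressure surface, geostrophic balance gives V_g = (g/f)|∂Z/∂n|:
V_g = 9.81 × 8.13×10⁻⁵ / 6.84×10⁻⁵ = 11.7 m/s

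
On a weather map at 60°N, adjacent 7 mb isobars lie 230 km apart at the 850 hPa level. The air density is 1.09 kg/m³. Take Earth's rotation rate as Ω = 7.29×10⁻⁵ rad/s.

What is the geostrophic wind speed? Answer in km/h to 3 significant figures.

Coriolis parameter at 60°N:
f = 2Ω sin φ = 2 × 7.29×10⁻⁵ × sin 60° = 1.26×10⁻⁴ s⁻¹
Pressure gradient: |∂P/∂n| = 700 Pa / 230000 m = 3.04×10⁻³ Pa/m
Geostrophic balance (pressure-gradient force = Coriolis force):
V_g = (1/(fρ)) |∂P/∂n| = 3.04×10⁻³ / (1.26×10⁻⁴ × 1.09) = 22.1 m/s
Converting: 22.1 m/s × 3.6 = 79.6 km/h

79.6 km/h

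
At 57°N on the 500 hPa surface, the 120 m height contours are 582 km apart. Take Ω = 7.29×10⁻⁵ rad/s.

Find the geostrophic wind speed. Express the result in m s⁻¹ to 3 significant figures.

Coriolis parameter at 57°N:
f = 2Ω sin φ = 2 × 7.29×10⁻⁵ × sin 57° = 1.22×10⁻⁴ s⁻¹
Height gradient: |∂Z/∂n| = 120 m / 582000 m = 2.06×10⁻⁴
On a pressure surface, geostrophic balance gives V_g = (g/f)|∂Z/∂n|:
V_g = 9.81 × 2.06×10⁻⁴ / 1.22×10⁻⁴ = 16.5 m/s

16.5 m s⁻¹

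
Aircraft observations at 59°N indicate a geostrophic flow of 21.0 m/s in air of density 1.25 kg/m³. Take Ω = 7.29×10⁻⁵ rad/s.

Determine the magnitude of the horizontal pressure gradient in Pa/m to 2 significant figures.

Coriolis parameter at 59°N:
f = 2Ω sin φ = 2 × 7.29×10⁻⁵ × sin 59° = 1.25×10⁻⁴ s⁻¹
Geostrophic balance rearranged: |∂P/∂n| = f ρ V_g
|∂P/∂n| = 1.25×10⁻⁴ × 1.25 × 21.0 = 3.28×10⁻³ Pa/m

3.3×10⁻³ Pa/m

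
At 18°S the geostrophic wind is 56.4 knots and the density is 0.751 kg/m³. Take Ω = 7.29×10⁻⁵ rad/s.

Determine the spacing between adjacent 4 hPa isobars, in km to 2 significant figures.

410 km

Coriolis parameter at 18°S:
f = 2Ω sin φ = 2 × 7.29×10⁻⁵ × sin 18° = 4.51×10⁻⁵ s⁻¹
Wind speed in SI: 56.4 knots = 29.0 m/s
Geostrophic balance rearranged: |∂P/∂n| = f ρ V_g
|∂P/∂n| = 4.51×10⁻⁵ × 0.751 × 29.0 = 9.82×10⁻⁴ Pa/m
Isobar spacing: Δn = ΔP/|∂P/∂n| = 400 Pa / 9.82×10⁻⁴ Pa/m = 407439 m ≈ 410 km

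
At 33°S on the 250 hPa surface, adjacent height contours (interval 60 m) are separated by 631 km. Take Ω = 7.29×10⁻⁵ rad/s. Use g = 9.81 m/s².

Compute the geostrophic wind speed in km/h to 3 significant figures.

Coriolis parameter at 33°S:
f = 2Ω sin φ = 2 × 7.29×10⁻⁵ × sin 33° = 7.94×10⁻⁵ s⁻¹
Height gradient: |∂Z/∂n| = 60 m / 631000 m = 9.51×10⁻⁵
On a pressure surface, geostrophic balance gives V_g = (g/f)|∂Z/∂n|:
V_g = 9.81 × 9.51×10⁻⁵ / 7.94×10⁻⁵ = 11.7 m/s
Converting: 11.7 m/s × 3.6 = 42.3 km/h

42.3 km/h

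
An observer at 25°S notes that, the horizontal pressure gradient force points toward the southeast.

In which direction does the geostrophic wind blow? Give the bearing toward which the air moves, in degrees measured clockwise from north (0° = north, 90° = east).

The pressure-gradient force points toward the southeast (bearing 135°).
Geostrophic balance: in the Southern Hemisphere the Coriolis force deflects motion to the left, so the geostrophic wind blows 90° to the left of the pressure-gradient force (low pressure on the right).
Rotating 135° by 90° counterclockwise gives 045° — the wind blows toward the northeast.

045°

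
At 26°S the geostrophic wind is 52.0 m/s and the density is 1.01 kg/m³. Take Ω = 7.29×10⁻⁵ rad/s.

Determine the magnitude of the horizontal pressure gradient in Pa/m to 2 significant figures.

3.4×10⁻³ Pa/m

Coriolis parameter at 26°S:
f = 2Ω sin φ = 2 × 7.29×10⁻⁵ × sin 26° = 6.39×10⁻⁵ s⁻¹
Geostrophic balance rearranged: |∂P/∂n| = f ρ V_g
|∂P/∂n| = 6.39×10⁻⁵ × 1.01 × 52.0 = 3.36×10⁻³ Pa/m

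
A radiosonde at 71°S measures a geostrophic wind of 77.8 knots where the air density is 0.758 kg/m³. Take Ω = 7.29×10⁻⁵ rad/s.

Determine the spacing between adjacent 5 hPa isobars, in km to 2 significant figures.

Coriolis parameter at 71°S:
f = 2Ω sin φ = 2 × 7.29×10⁻⁵ × sin 71° = 1.38×10⁻⁴ s⁻¹
Wind speed in SI: 77.8 knots = 40.0 m/s
Geostrophic balance rearranged: |∂P/∂n| = f ρ V_g
|∂P/∂n| = 1.38×10⁻⁴ × 0.758 × 40.0 = 4.18×10⁻³ Pa/m
Isobar spacing: Δn = ΔP/|∂P/∂n| = 500 Pa / 4.18×10⁻³ Pa/m = 119552 m ≈ 120 km

120 km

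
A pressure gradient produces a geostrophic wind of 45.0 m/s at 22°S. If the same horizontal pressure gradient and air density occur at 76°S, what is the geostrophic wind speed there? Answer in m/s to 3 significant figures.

With the same pressure gradient and density, V_g ∝ 1/f ∝ 1/sin φ.
V₂ = V₁ · sin φ₁ / sin φ₂ = 45.0 × sin 22° / sin 76°
V₂ = 45.0 × 0.3746/0.9703 = 17.4 m/s

17.4 m/s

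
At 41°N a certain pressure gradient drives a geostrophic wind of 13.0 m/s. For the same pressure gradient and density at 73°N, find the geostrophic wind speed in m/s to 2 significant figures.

8.9 m/s

With the same pressure gradient and density, V_g ∝ 1/f ∝ 1/sin φ.
V₂ = V₁ · sin φ₁ / sin φ₂ = 13.0 × sin 41° / sin 73°
V₂ = 13.0 × 0.6561/0.9563 = 8.9 m/s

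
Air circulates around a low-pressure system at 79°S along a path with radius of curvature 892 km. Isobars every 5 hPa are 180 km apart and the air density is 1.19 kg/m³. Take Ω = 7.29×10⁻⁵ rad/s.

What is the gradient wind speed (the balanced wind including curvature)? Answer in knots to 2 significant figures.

Coriolis parameter at 79°S:
f = 2Ω sin φ = 2 × 7.29×10⁻⁵ × sin 79° = 1.43×10⁻⁴ s⁻¹
Pressure gradient: |∂P/∂n| = 500 Pa / 180000 m = 2.78×10⁻³ Pa/m
Geostrophic speed: V_g = |∂P/∂n|/(fρ) = 2.78×10⁻³/(1.43×10⁻⁴ × 1.19) = 16.3 m/s
Around a low, centrifugal force acts outward with Coriolis, so pressure-gradient force balances both:
(1/ρ)|∂P/∂n| = fV + V²/R  →  V² + fR·V − fR·V_g = 0
With fR = 1.43×10⁻⁴ × 892×10³ m = 128 m/s:
V = [−fR + √((fR)² + 4 fR V_g)]/2 = [−128 + √(128² + 4×128×16.3)]/2 = 14.6 m/s
Subgeostrophic (V < V_g = 16.3 m/s), as expected around a low.
Converting: 14.6 m/s × 1.944 = 28 knots

28 knots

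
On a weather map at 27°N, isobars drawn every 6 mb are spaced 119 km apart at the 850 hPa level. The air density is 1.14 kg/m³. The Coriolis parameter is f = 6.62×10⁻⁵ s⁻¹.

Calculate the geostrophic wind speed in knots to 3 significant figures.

130 knots

Pressure gradient: |∂P/∂n| = 600 Pa / 119000 m = 5.04×10⁻³ Pa/m
Geostrophic balance (pressure-gradient force = Coriolis force):
V_g = (1/(fρ)) |∂P/∂n| = 5.04×10⁻³ / (6.62×10⁻⁵ × 1.14) = 66.8 m/s
Converting: 66.8 m/s × 1.944 = 130 knots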